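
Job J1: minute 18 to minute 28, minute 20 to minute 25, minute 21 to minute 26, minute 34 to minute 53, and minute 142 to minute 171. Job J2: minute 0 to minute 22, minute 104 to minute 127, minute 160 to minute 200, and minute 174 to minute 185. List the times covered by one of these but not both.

A, merged: minute 18 to minute 28, minute 34 to minute 53, minute 142 to minute 171.
B, merged: minute 0 to minute 22, minute 104 to minute 127, minute 160 to minute 200.
Only in the first: minute 22 to minute 28, minute 34 to minute 53, minute 142 to minute 160.
Only in the second: minute 0 to minute 18, minute 104 to minute 127, minute 171 to minute 200.
Together these are the periods covered by exactly one.

minute 0 to minute 18, minute 22 to minute 28, minute 34 to minute 53, minute 104 to minute 127, minute 142 to minute 160, minute 171 to minute 200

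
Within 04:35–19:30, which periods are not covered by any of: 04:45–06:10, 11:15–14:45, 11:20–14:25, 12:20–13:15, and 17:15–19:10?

After merging, the occupied span is 04:45–06:10, 11:15–14:45, 17:15–19:10.
Gaps within 04:35–19:30: 04:35–04:45, 06:10–11:15, 14:45–17:15, 19:10–19:30.

04:35–04:45, 06:10–11:15, 14:45–17:15, 19:10–19:30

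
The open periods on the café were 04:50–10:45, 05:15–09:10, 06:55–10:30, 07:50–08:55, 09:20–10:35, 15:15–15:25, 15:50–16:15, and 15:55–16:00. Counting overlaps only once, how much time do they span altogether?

6 h 30 min

Merged: 04:50–10:45, 15:15–15:25, 15:50–16:15.
Lengths: 5 h 55 min + 10 min + 25 min = 6 h 30 min.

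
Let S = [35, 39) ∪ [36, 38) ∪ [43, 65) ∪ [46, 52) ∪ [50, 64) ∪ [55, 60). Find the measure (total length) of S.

Merged: [35, 39), [43, 65).
Lengths: 4 + 22 = 26.

26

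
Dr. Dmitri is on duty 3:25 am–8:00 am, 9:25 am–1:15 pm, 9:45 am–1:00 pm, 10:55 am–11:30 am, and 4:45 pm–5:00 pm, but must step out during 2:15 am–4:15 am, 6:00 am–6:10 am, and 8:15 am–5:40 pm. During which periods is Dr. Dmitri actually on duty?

A, merged: 3:25 am–8:00 am, 9:25 am–1:15 pm, 4:45 pm–5:00 pm.
3:25 am–8:00 am with B removed leaves 4:15 am–6:00 am, 6:10 am–8:00 am.
9:25 am–1:15 pm lies entirely inside B → drops out.
4:45 pm–5:00 pm lies entirely inside B → drops out.

4:15 am–6:00 am, 6:10 am–8:00 am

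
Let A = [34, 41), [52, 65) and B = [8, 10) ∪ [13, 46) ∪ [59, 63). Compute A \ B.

[34, 41): fully covered by B → removed.
[52, 65) minus B → [52, 59), [63, 65).

[52, 59) ∪ [63, 65)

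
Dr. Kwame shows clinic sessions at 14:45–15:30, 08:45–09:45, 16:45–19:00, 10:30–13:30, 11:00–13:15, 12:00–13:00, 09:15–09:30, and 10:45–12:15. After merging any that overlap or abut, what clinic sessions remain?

08:45–09:45, 10:30–13:30, 14:45–15:30, 16:45–19:00

Sort by start: 08:45–09:45, 09:15–09:30, 10:30–13:30, 10:45–12:15, 11:00–13:15, 12:00–13:00, 14:45–15:30, 16:45–19:00.
09:15–09:30 overlaps/touches 08:45–09:45 → extend to 08:45–09:45.
10:30–13:30 is disjoint → start new block.
10:45–12:15 overlaps/touches 10:30–13:30 → extend to 10:30–13:30.
11:00–13:15 overlaps/touches 10:30–13:30 → extend to 10:30–13:30.
12:00–13:00 overlaps/touches 10:30–13:30 → extend to 10:30–13:30.
14:45–15:30 is disjoint → start new block.
16:45–19:00 is disjoint → start new block.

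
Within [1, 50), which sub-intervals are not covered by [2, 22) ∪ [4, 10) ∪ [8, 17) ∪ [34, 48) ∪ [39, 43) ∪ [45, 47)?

The merged coverage is [2, 22), [34, 48).
Complement within [1, 50): [1, 2), [22, 34), [48, 50).

[1, 2) ∪ [22, 34) ∪ [48, 50)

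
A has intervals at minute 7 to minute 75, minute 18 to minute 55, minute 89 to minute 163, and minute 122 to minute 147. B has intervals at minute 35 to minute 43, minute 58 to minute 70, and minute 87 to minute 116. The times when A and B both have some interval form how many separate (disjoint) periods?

3

First set merges to minute 7 to minute 75, minute 89 to minute 163.
A ∩ B = minute 35 to minute 43, minute 58 to minute 70, minute 89 to minute 116.
That is 3 disjoint pieces.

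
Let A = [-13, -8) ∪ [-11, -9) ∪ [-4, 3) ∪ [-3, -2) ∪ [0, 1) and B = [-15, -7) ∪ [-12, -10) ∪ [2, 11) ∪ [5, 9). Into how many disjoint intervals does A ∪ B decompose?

A, merged: [-13, -8), [-4, 3).
B, merged: [-15, -7), [2, 11).
A ∪ B = [-15, -7), [-4, 11).
That is 2 disjoint pieces.

2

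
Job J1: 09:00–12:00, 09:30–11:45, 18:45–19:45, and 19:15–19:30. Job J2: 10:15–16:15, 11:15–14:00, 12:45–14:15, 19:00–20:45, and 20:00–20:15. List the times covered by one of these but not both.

09:00–10:15, 12:00–16:15, 18:45–19:00, 19:45–20:45

A, merged: 09:00–12:00, 18:45–19:45.
B, merged: 10:15–16:15, 19:00–20:45.
Only in the first: 09:00–10:15, 18:45–19:00.
Only in the second: 12:00–16:15, 19:45–20:45.
Together these are the periods covered by exactly one.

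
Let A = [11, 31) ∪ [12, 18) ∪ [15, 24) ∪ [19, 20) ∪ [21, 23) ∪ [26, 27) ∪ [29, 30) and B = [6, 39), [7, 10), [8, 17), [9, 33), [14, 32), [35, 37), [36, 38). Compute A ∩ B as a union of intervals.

[11, 31)

Merge the first list: [11, 31).
Merge the second list: [6, 39).
[11, 31) meets the second set on [11, 31).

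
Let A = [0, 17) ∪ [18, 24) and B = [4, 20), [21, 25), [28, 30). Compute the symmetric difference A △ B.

A but not B: [0, 4), [20, 21).
B but not A: [17, 18), [24, 25), [28, 30).
Combining gives A △ B.

[0, 4) ∪ [17, 18) ∪ [20, 21) ∪ [24, 25) ∪ [28, 30)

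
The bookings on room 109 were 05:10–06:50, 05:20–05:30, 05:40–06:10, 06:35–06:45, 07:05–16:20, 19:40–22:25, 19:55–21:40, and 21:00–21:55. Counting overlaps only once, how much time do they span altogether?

13 h 40 min

Merged: 05:10–06:50, 07:05–16:20, 19:40–22:25.
Lengths: 1 h 40 min + 9 h 15 min + 2 h 45 min = 13 h 40 min.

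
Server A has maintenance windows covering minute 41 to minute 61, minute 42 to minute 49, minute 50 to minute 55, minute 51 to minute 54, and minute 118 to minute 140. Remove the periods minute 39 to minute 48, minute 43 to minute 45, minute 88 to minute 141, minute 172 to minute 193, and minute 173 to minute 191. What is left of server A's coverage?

Merge the first list: minute 41 to minute 61, minute 118 to minute 140.
Merge the second list: minute 39 to minute 48, minute 88 to minute 141, minute 172 to minute 193.
minute 41 to minute 61 \ B = minute 48 to minute 61.
minute 118 to minute 140: entirely removed.

minute 48 to minute 61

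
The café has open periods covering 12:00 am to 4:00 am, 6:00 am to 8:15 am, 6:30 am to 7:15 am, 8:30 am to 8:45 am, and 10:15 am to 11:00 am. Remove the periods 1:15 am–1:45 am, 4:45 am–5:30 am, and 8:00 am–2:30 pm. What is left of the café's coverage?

First set merges to 12:00 am-4:00 am, 6:00 am-8:15 am, 8:30 am-8:45 am, 10:15 am-11:00 am.
12:00 am-4:00 am minus B → 12:00 am-1:15 am, 1:45 am-4:00 am.
6:00 am-8:15 am minus B → 6:00 am-8:00 am.
8:30 am-8:45 am: fully covered by B → removed.
10:15 am-11:00 am: fully covered by B → removed.

12:00 am-1:15 am, 1:45 am-4:00 am, 6:00 am-8:00 am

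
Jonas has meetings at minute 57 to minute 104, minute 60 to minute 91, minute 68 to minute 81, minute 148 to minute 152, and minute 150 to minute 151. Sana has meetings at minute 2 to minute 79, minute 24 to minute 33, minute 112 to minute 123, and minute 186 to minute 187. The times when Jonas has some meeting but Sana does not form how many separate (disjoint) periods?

First set merges to minute 57 to minute 104, minute 148 to minute 152.
Second set merges to minute 2 to minute 79, minute 112 to minute 123, minute 186 to minute 187.
A \ B = minute 79 to minute 104, minute 148 to minute 152.
That is 2 disjoint pieces.

2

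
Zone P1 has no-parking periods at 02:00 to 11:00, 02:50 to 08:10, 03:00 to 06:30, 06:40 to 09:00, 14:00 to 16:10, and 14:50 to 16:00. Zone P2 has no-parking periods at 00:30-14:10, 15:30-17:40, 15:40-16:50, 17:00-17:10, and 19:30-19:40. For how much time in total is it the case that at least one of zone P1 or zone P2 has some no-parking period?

17 h 20 min

First set merges to 02:00–11:00, 14:00–16:10.
Second set merges to 00:30–14:10, 15:30–17:40, 19:30–19:40.
A ∪ B = 00:30–17:40, 19:30–19:40.
Total: 17 h 10 min + 10 min = 17 h 20 min.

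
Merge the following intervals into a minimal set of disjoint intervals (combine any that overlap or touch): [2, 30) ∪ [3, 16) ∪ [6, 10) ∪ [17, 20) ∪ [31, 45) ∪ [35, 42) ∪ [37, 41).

[3, 16) overlaps/touches [2, 30) → extend to [2, 30).
[6, 10) overlaps/touches [2, 30) → extend to [2, 30).
[17, 20) overlaps/touches [2, 30) → extend to [2, 30).
[31, 45) is disjoint → start new block.
[35, 42) overlaps/touches [31, 45) → extend to [31, 45).
[37, 41) overlaps/touches [31, 45) → extend to [31, 45).

[2, 30) ∪ [31, 45)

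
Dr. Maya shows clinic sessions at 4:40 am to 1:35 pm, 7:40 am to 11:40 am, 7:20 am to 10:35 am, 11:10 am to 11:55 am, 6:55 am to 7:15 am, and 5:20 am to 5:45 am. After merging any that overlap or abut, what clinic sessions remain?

Sort by start: 4:40 am–1:35 pm, 5:20 am–5:45 am, 6:55 am–7:15 am, 7:20 am–10:35 am, 7:40 am–11:40 am, 11:10 am–11:55 am.
5:20 am–5:45 am overlaps/touches 4:40 am–1:35 pm → extend to 4:40 am–1:35 pm.
6:55 am–7:15 am overlaps/touches 4:40 am–1:35 pm → extend to 4:40 am–1:35 pm.
7:20 am–10:35 am overlaps/touches 4:40 am–1:35 pm → extend to 4:40 am–1:35 pm.
7:40 am–11:40 am overlaps/touches 4:40 am–1:35 pm → extend to 4:40 am–1:35 pm.
11:10 am–11:55 am overlaps/touches 4:40 am–1:35 pm → extend to 4:40 am–1:35 pm.

4:40 am–1:35 pm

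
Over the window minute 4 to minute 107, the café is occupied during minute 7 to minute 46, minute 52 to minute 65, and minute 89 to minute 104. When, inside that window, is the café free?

The merged coverage is minute 7 to minute 46, minute 52 to minute 65, minute 89 to minute 104.
Complement within minute 4 to minute 107: minute 4 to minute 7, minute 46 to minute 52, minute 65 to minute 89, minute 104 to minute 107.

minute 4 to minute 7, minute 46 to minute 52, minute 65 to minute 89, minute 104 to minute 107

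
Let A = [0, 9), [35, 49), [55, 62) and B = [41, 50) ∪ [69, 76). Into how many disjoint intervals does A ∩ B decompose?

1

A ∩ B = [41, 49).
That is 1 disjoint piece.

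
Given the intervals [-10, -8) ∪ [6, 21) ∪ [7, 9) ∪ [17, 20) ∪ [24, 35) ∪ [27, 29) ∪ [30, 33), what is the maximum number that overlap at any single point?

At 7, 2 of the intervals are simultaneously active.
No point has more.

2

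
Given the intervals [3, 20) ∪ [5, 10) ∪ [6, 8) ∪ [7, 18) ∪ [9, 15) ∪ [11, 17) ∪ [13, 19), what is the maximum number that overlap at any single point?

Sweep endpoints in order; track running count of active intervals.
Peak of 5 reached at 13.

5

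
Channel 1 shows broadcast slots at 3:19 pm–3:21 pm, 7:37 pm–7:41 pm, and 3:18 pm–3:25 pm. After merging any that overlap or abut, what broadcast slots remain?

Sort by start: 3:18 pm–3:25 pm, 3:19 pm–3:21 pm, 7:37 pm–7:41 pm.
3:19 pm–3:21 pm overlaps/touches 3:18 pm–3:25 pm → extend to 3:18 pm–3:25 pm.
7:37 pm–7:41 pm is disjoint → start new block.

3:18 pm–3:25 pm, 7:37 pm–7:41 pm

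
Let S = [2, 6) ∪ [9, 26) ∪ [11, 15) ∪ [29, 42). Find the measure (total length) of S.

Merged: [2, 6), [9, 26), [29, 42).
Lengths: 4 + 17 + 13 = 34.

34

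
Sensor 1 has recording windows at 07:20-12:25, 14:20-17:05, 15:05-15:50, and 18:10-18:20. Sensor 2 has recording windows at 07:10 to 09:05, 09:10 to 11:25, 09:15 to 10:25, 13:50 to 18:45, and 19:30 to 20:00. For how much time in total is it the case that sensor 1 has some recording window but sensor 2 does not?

1 h 5 min

Merge the first list: 07:20–12:25, 14:20–17:05, 18:10–18:20.
Merge the second list: 07:10–09:05, 09:10–11:25, 13:50–18:45, 19:30–20:00.
A \ B = 09:05–09:10, 11:25–12:25.
Total: 5 min + 1 h = 1 h 5 min.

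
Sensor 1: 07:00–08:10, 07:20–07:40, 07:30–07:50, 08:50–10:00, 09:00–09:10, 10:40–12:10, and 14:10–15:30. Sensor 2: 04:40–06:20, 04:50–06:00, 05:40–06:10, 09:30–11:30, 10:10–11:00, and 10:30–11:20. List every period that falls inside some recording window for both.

09:30-10:00, 10:40-11:30

First set merges to 07:00-08:10, 08:50-10:00, 10:40-12:10, 14:10-15:30.
Second set merges to 04:40-06:20, 09:30-11:30.
07:00-08:10 meets no B interval.
08:50-10:00 ∩ B → 09:30-10:00.
10:40-12:10 ∩ B → 10:40-11:30.
14:10-15:30 meets no B interval.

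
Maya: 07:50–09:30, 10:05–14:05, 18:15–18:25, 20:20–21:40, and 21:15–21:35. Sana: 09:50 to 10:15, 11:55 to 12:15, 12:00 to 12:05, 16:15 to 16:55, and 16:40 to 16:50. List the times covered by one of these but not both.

A, merged: 07:50–09:30, 10:05–14:05, 18:15–18:25, 20:20–21:40.
B, merged: 09:50–10:15, 11:55–12:15, 16:15–16:55.
A but not B: 07:50–09:30, 10:15–11:55, 12:15–14:05, 18:15–18:25, 20:20–21:40.
B but not A: 09:50–10:05, 16:15–16:55.
Combining gives A △ B.

07:50–09:30, 09:50–10:05, 10:15–11:55, 12:15–14:05, 16:15–16:55, 18:15–18:25, 20:20–21:40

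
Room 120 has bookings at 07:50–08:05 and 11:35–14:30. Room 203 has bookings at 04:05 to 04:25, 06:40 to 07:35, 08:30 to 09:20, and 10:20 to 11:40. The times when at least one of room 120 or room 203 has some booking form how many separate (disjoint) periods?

A ∪ B = 04:05-04:25, 06:40-07:35, 07:50-08:05, 08:30-09:20, 10:20-14:30.
That is 5 disjoint pieces.

5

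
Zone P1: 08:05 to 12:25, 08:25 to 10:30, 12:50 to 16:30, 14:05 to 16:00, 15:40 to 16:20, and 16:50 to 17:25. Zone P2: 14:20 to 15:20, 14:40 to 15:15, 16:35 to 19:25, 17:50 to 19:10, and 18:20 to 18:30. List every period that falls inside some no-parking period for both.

14:20–15:20, 16:50–17:25

Merge the first list: 08:05–12:25, 12:50–16:30, 16:50–17:25.
Merge the second list: 14:20–15:20, 16:35–19:25.
08:05–12:25 meets no B interval.
12:50–16:30 ∩ B → 14:20–15:20.
16:50–17:25 ∩ B → 16:50–17:25.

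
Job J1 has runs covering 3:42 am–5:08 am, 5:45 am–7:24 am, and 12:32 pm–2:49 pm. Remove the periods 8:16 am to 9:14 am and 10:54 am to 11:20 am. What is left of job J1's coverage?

3:42 am–5:08 am, 5:45 am–7:24 am, 12:32 pm–2:49 pm

3:42 am–5:08 am: no B overlap → unchanged.
5:45 am–7:24 am: no B overlap → unchanged.
12:32 pm–2:49 pm: no B overlap → unchanged.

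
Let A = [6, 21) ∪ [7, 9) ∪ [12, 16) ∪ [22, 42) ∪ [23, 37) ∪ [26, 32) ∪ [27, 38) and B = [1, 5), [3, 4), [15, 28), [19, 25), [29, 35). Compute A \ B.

[6, 15) ∪ [28, 29) ∪ [35, 42)

Merge the first list: [6, 21), [22, 42).
Merge the second list: [1, 5), [15, 28), [29, 35).
[6, 21) minus B → [6, 15).
[22, 42) minus B → [28, 29), [35, 42).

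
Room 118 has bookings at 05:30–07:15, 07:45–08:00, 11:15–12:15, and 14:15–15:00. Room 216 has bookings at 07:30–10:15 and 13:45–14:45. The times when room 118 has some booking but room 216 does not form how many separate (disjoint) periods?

A \ B = 05:30-07:15, 11:15-12:15, 14:45-15:00.
That is 3 disjoint pieces.

3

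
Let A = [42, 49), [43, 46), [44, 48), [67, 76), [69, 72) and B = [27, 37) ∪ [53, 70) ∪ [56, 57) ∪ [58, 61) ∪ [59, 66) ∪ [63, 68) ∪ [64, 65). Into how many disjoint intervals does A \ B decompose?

First set merges to [42, 49), [67, 76).
Second set merges to [27, 37), [53, 70).
A \ B = [42, 49), [70, 76).
That is 2 disjoint pieces.

2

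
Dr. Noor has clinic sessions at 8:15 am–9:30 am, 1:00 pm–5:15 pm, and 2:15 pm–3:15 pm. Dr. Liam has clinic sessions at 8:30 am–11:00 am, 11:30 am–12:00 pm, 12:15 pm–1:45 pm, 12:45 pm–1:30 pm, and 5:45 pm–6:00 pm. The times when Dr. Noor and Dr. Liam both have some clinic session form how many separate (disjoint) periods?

A, merged: 8:15 am–9:30 am, 1:00 pm–5:15 pm.
B, merged: 8:30 am–11:00 am, 11:30 am–12:00 pm, 12:15 pm–1:45 pm, 5:45 pm–6:00 pm.
A ∩ B = 8:30 am–9:30 am, 1:00 pm–1:45 pm.
That is 2 disjoint pieces.

2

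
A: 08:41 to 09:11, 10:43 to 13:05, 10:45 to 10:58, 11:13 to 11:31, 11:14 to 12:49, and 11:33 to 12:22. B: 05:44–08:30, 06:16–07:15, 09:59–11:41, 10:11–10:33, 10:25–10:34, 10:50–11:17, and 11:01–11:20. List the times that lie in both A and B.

10:43–11:41

Merge the first list: 08:41–09:11, 10:43–13:05.
Merge the second list: 05:44–08:30, 09:59–11:41.
08:41–09:11: no overlap with the second set.
10:43–13:05 meets the second set on 10:43–11:41.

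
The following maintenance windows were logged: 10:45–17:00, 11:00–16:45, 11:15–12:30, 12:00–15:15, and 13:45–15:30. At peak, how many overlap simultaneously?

4

At 12:00, 4 of the intervals are simultaneously active.
No point has more.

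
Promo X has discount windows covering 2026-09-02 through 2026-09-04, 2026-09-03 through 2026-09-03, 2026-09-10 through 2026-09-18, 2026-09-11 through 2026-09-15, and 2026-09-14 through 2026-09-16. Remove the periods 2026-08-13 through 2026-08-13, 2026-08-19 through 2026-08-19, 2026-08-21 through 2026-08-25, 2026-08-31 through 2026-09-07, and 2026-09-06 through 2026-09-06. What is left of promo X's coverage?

2026-09-10 through 2026-09-18

First set merges to 2026-09-02 through 2026-09-04, 2026-09-10 through 2026-09-18.
Second set merges to 2026-08-13 through 2026-08-13, 2026-08-19 through 2026-08-19, 2026-08-21 through 2026-08-25, 2026-08-31 through 2026-09-07.
2026-09-02 through 2026-09-04: entirely removed.
2026-09-10 through 2026-09-18: nothing removed.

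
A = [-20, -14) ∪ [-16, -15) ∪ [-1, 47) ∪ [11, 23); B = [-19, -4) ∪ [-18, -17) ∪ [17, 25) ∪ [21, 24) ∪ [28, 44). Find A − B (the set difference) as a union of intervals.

A, merged: [-20, -14), [-1, 47).
B, merged: [-19, -4), [17, 25), [28, 44).
[-20, -14) \ B = [-20, -19).
[-1, 47) \ B = [-1, 17), [25, 28), [44, 47).

[-20, -19) ∪ [-1, 17) ∪ [25, 28) ∪ [44, 47)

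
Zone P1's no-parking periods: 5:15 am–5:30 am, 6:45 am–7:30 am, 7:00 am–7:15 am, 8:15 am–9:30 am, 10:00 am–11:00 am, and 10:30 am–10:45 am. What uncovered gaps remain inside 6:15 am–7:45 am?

After merging, the occupied span is 5:15 am–5:30 am, 6:45 am–7:30 am, 8:15 am–9:30 am, 10:00 am–11:00 am.
Complement within 6:15 am–7:45 am: 6:15 am–6:45 am, 7:30 am–7:45 am.

6:15 am–6:45 am, 7:30 am–7:45 am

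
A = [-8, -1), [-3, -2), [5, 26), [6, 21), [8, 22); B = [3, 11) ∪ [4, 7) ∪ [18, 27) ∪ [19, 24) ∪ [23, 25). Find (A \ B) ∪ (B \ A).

[-8, -1) ∪ [3, 5) ∪ [11, 18) ∪ [26, 27)

First set merges to [-8, -1), [5, 26).
Second set merges to [3, 11), [18, 27).
A \ B = [-8, -1), [11, 18).
B \ A = [3, 5), [26, 27).
Union of the two gives the symmetric difference.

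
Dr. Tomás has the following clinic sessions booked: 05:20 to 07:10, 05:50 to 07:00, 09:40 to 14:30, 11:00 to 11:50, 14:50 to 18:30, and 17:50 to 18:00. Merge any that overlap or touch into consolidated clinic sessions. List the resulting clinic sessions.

05:50–07:00 overlaps/touches 05:20–07:10 → extend to 05:20–07:10.
09:40–14:30 is disjoint → start new block.
11:00–11:50 overlaps/touches 09:40–14:30 → extend to 09:40–14:30.
14:50–18:30 is disjoint → start new block.
17:50–18:00 overlaps/touches 14:50–18:30 → extend to 14:50–18:30.

05:20–07:10, 09:40–14:30, 14:50–18:30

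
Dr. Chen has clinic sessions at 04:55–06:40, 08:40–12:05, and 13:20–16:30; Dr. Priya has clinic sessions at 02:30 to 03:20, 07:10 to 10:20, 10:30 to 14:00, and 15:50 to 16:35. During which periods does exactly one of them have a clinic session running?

02:30-03:20, 04:55-06:40, 07:10-08:40, 10:20-10:30, 12:05-13:20, 14:00-15:50, 16:30-16:35

A but not B: 04:55-06:40, 10:20-10:30, 14:00-15:50.
B but not A: 02:30-03:20, 07:10-08:40, 12:05-13:20, 16:30-16:35.
Combining gives A △ B.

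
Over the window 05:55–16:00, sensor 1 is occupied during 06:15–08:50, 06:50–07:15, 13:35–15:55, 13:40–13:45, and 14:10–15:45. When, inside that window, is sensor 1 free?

After merging, the occupied span is 06:15–08:50, 13:35–15:55.
Gaps within 05:55–16:00: 05:55–06:15, 08:50–13:35, 15:55–16:00.

05:55–06:15, 08:50–13:35, 15:55–16:00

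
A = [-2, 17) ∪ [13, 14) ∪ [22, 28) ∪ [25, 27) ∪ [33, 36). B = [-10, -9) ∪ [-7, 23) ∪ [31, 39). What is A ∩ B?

First set merges to [-2, 17), [22, 28), [33, 36).
[-2, 17) meets the second set on [-2, 17).
[22, 28) meets the second set on [22, 23).
[33, 36) meets the second set on [33, 36).

[-2, 17) ∪ [22, 23) ∪ [33, 36)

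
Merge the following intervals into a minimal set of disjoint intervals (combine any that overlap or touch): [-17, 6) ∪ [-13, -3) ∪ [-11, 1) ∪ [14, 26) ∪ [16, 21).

[-13, -3) overlaps/touches [-17, 6) → extend to [-17, 6).
[-11, 1) overlaps/touches [-17, 6) → extend to [-17, 6).
[14, 26) is disjoint → start new block.
[16, 21) overlaps/touches [14, 26) → extend to [14, 26).

[-17, 6) ∪ [14, 26)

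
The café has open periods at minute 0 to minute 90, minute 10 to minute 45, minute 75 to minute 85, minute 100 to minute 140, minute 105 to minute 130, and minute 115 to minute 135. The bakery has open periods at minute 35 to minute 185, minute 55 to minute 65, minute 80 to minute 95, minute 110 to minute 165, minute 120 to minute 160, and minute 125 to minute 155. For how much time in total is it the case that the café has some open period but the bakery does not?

First set merges to minute 0 to minute 90, minute 100 to minute 140.
Second set merges to minute 35 to minute 185.
A \ B = minute 0 to minute 35.
Total: 35 minutes.

35 minutes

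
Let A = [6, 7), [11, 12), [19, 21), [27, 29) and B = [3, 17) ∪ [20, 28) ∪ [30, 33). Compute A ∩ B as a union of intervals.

[6, 7) ∪ [11, 12) ∪ [20, 21) ∪ [27, 28)

[6, 7) overlaps B on [6, 7).
[11, 12) overlaps B on [11, 12).
[19, 21) overlaps B on [20, 21).
[27, 29) overlaps B on [27, 28).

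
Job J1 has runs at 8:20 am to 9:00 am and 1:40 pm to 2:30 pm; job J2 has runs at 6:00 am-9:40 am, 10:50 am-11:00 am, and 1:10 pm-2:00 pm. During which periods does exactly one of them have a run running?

6:00 am–8:20 am, 9:00 am–9:40 am, 10:50 am–11:00 am, 1:10 pm–1:40 pm, 2:00 pm–2:30 pm

A \ B = 2:00 pm–2:30 pm.
B \ A = 6:00 am–8:20 am, 9:00 am–9:40 am, 10:50 am–11:00 am, 1:10 pm–1:40 pm.
Union of the two gives the symmetric difference.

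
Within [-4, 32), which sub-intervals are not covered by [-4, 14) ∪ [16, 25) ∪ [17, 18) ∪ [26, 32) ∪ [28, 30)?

After merging, the occupied span is [-4, 14), [16, 25), [26, 32).
Gaps within [-4, 32): [14, 16), [25, 26).

[14, 16) ∪ [25, 26)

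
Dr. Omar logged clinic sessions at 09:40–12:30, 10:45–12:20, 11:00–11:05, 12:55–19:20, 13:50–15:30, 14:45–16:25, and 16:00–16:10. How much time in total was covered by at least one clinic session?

9 h 15 min

Merged: 09:40–12:30, 12:55–19:20.
Lengths: 2 h 50 min + 6 h 25 min = 9 h 15 min.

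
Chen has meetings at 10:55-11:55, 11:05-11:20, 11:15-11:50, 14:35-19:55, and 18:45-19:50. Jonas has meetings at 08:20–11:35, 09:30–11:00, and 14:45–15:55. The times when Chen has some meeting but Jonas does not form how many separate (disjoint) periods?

3

A, merged: 10:55–11:55, 14:35–19:55.
B, merged: 08:20–11:35, 14:45–15:55.
A \ B = 11:35–11:55, 14:35–14:45, 15:55–19:55.
That is 3 disjoint pieces.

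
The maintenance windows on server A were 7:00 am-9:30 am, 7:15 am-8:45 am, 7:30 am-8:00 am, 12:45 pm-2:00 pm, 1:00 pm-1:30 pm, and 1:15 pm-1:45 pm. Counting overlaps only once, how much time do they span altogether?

Merged: 7:00 am–9:30 am, 12:45 pm–2:00 pm.
Lengths: 2 h 30 min + 1 h 15 min = 3 h 45 min.

3 h 45 min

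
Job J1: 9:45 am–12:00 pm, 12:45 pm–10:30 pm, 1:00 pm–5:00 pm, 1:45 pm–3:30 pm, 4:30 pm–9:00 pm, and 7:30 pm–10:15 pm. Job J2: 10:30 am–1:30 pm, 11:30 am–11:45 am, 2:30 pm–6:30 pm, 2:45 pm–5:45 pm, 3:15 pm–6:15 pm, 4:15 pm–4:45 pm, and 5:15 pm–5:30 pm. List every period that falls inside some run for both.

10:30 am–12:00 pm, 12:45 pm–1:30 pm, 2:30 pm–6:30 pm

Merge the first list: 9:45 am–12:00 pm, 12:45 pm–10:30 pm.
Merge the second list: 10:30 am–1:30 pm, 2:30 pm–6:30 pm.
9:45 am–12:00 pm overlaps B on 10:30 am–12:00 pm.
12:45 pm–10:30 pm overlaps B on 12:45 pm–1:30 pm, 2:30 pm–6:30 pm.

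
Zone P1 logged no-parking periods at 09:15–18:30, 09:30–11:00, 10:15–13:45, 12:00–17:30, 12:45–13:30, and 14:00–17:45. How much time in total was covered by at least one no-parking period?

Merged: 09:15–18:30.
Length: 9 h 15 min.

9 h 15 min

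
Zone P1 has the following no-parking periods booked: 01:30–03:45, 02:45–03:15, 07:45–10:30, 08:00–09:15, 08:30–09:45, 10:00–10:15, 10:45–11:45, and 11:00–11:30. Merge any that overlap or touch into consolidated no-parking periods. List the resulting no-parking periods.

01:30-03:45, 07:45-10:30, 10:45-11:45

02:45-03:15 overlaps/touches 01:30-03:45 → extend to 01:30-03:45.
07:45-10:30 is disjoint → start new block.
08:00-09:15 overlaps/touches 07:45-10:30 → extend to 07:45-10:30.
08:30-09:45 overlaps/touches 07:45-10:30 → extend to 07:45-10:30.
10:00-10:15 overlaps/touches 07:45-10:30 → extend to 07:45-10:30.
10:45-11:45 is disjoint → start new block.
11:00-11:30 overlaps/touches 10:45-11:45 → extend to 10:45-11:45.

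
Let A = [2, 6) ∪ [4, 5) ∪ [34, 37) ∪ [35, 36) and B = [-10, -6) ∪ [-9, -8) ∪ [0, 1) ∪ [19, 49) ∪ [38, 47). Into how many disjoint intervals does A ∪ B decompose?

4

Merge the first list: [2, 6), [34, 37).
Merge the second list: [-10, -6), [0, 1), [19, 49).
A ∪ B = [-10, -6), [0, 1), [2, 6), [19, 49).
That is 4 disjoint pieces.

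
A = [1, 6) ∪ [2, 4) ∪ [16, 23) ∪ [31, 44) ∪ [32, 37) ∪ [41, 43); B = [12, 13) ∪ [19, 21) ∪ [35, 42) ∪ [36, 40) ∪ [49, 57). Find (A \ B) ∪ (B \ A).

[1, 6) ∪ [12, 13) ∪ [16, 19) ∪ [21, 23) ∪ [31, 35) ∪ [42, 44) ∪ [49, 57)

Merge the first list: [1, 6), [16, 23), [31, 44).
Merge the second list: [12, 13), [19, 21), [35, 42), [49, 57).
A \ B = [1, 6), [16, 19), [21, 23), [31, 35), [42, 44).
B \ A = [12, 13), [49, 57).
Union of the two gives the symmetric difference.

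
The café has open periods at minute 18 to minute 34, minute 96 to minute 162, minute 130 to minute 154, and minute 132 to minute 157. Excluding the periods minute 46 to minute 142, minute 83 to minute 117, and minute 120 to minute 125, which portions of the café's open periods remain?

Merge the first list: minute 18 to minute 34, minute 96 to minute 162.
Merge the second list: minute 46 to minute 142.
minute 18 to minute 34: nothing removed.
minute 96 to minute 162 \ B = minute 142 to minute 162.

minute 18 to minute 34, minute 142 to minute 162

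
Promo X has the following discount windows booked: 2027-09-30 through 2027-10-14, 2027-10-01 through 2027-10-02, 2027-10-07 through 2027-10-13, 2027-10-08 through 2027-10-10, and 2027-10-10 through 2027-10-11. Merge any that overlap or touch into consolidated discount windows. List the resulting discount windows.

2027-09-30 through 2027-10-14

2027-10-01 through 2027-10-02 overlaps/touches 2027-09-30 through 2027-10-14 → extend to 2027-09-30 through 2027-10-14.
2027-10-07 through 2027-10-13 overlaps/touches 2027-09-30 through 2027-10-14 → extend to 2027-09-30 through 2027-10-14.
2027-10-08 through 2027-10-10 overlaps/touches 2027-09-30 through 2027-10-14 → extend to 2027-09-30 through 2027-10-14.
2027-10-10 through 2027-10-11 overlaps/touches 2027-09-30 through 2027-10-14 → extend to 2027-09-30 through 2027-10-14.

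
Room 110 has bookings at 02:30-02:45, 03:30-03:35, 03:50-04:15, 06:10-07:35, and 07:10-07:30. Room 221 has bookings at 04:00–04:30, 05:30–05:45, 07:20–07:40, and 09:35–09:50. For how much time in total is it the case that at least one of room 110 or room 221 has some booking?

Merge the first list: 02:30-02:45, 03:30-03:35, 03:50-04:15, 06:10-07:35.
A ∪ B = 02:30-02:45, 03:30-03:35, 03:50-04:30, 05:30-05:45, 06:10-07:40, 09:35-09:50.
Total: 15 min + 5 min + 40 min + 15 min + 1 h 30 min + 15 min = 3 h.

3 h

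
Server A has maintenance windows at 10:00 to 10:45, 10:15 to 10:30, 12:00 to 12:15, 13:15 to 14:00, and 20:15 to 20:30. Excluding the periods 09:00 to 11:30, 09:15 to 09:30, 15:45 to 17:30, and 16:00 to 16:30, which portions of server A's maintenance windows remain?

First set merges to 10:00–10:45, 12:00–12:15, 13:15–14:00, 20:15–20:30.
Second set merges to 09:00–11:30, 15:45–17:30.
10:00–10:45: fully covered by B → removed.
12:00–12:15: no B overlap → unchanged.
13:15–14:00: no B overlap → unchanged.
20:15–20:30: no B overlap → unchanged.

12:00–12:15, 13:15–14:00, 20:15–20:30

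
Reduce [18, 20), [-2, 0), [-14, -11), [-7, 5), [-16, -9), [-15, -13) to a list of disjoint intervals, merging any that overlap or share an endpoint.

Sort by start: [-16, -9), [-15, -13), [-14, -11), [-7, 5), [-2, 0), [18, 20).
[-15, -13) overlaps/touches [-16, -9) → extend to [-16, -9).
[-14, -11) overlaps/touches [-16, -9) → extend to [-16, -9).
[-7, 5) is disjoint → start new block.
[-2, 0) overlaps/touches [-7, 5) → extend to [-7, 5).
[18, 20) is disjoint → start new block.

[-16, -9) ∪ [-7, 5) ∪ [18, 20)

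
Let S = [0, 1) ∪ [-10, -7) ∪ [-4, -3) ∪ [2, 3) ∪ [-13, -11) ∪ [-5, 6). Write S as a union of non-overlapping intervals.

[-13, -11) ∪ [-10, -7) ∪ [-5, 6)

Sort by start: [-13, -11), [-10, -7), [-5, 6), [-4, -3), [0, 1), [2, 3).
[-10, -7) is disjoint → start new block.
[-5, 6) is disjoint → start new block.
[-4, -3) overlaps/touches [-5, 6) → extend to [-5, 6).
[0, 1) overlaps/touches [-5, 6) → extend to [-5, 6).
[2, 3) overlaps/touches [-5, 6) → extend to [-5, 6).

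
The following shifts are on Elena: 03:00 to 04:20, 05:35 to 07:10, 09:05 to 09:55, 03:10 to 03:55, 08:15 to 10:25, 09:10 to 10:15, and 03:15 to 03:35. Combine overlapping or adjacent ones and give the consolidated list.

Sort by start: 03:00-04:20, 03:10-03:55, 03:15-03:35, 05:35-07:10, 08:15-10:25, 09:05-09:55, 09:10-10:15.
03:10-03:55 overlaps/touches 03:00-04:20 → extend to 03:00-04:20.
03:15-03:35 overlaps/touches 03:00-04:20 → extend to 03:00-04:20.
05:35-07:10 is disjoint → start new block.
08:15-10:25 is disjoint → start new block.
09:05-09:55 overlaps/touches 08:15-10:25 → extend to 08:15-10:25.
09:10-10:15 overlaps/touches 08:15-10:25 → extend to 08:15-10:25.

03:00-04:20, 05:35-07:10, 08:15-10:25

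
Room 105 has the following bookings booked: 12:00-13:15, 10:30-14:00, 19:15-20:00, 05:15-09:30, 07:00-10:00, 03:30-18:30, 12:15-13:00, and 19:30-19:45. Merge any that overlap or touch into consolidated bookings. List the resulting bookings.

03:30-18:30, 19:15-20:00

Sort by start: 03:30-18:30, 05:15-09:30, 07:00-10:00, 10:30-14:00, 12:00-13:15, 12:15-13:00, 19:15-20:00, 19:30-19:45.
05:15-09:30 overlaps/touches 03:30-18:30 → extend to 03:30-18:30.
07:00-10:00 overlaps/touches 03:30-18:30 → extend to 03:30-18:30.
10:30-14:00 overlaps/touches 03:30-18:30 → extend to 03:30-18:30.
12:00-13:15 overlaps/touches 03:30-18:30 → extend to 03:30-18:30.
12:15-13:00 overlaps/touches 03:30-18:30 → extend to 03:30-18:30.
19:15-20:00 is disjoint → start new block.
19:30-19:45 overlaps/touches 19:15-20:00 → extend to 19:15-20:00.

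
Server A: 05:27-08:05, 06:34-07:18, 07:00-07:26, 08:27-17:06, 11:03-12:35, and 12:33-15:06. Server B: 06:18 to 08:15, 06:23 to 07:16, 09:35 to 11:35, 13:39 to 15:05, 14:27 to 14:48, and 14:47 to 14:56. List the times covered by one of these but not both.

Merge the first list: 05:27–08:05, 08:27–17:06.
Merge the second list: 06:18–08:15, 09:35–11:35, 13:39–15:05.
Only in the first: 05:27–06:18, 08:27–09:35, 11:35–13:39, 15:05–17:06.
Only in the second: 08:05–08:15.
Together these are the periods covered by exactly one.

05:27–06:18, 08:05–08:15, 08:27–09:35, 11:35–13:39, 15:05–17:06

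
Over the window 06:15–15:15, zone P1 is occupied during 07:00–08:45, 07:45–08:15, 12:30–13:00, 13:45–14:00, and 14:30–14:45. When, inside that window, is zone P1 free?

Covered (merged): 07:00–08:45, 12:30–13:00, 13:45–14:00, 14:30–14:45.
Complement within 06:15–15:15: 06:15–07:00, 08:45–12:30, 13:00–13:45, 14:00–14:30, 14:45–15:15.

06:15–07:00, 08:45–12:30, 13:00–13:45, 14:00–14:30, 14:45–15:15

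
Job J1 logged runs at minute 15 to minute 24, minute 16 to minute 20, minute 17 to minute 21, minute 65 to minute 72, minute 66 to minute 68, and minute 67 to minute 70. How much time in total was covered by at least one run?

Merged: minute 15 to minute 24, minute 65 to minute 72.
Lengths: 9 minutes + 7 minutes = 16 minutes.

16 minutes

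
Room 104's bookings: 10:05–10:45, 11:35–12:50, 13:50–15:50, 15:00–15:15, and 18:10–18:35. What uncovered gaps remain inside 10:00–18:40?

After merging, the occupied span is 10:05–10:45, 11:35–12:50, 13:50–15:50, 18:10–18:35.
Uncovered inside 10:00–18:40: 10:00–10:05, 10:45–11:35, 12:50–13:50, 15:50–18:10, 18:35–18:40.

10:00–10:05, 10:45–11:35, 12:50–13:50, 15:50–18:10, 18:35–18:40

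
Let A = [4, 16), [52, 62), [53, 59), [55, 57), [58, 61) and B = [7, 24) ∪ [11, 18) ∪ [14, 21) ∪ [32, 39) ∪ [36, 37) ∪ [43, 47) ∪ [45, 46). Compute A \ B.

[4, 7) ∪ [52, 62)

A, merged: [4, 16), [52, 62).
B, merged: [7, 24), [32, 39), [43, 47).
[4, 16) \ B = [4, 7).
[52, 62): nothing removed.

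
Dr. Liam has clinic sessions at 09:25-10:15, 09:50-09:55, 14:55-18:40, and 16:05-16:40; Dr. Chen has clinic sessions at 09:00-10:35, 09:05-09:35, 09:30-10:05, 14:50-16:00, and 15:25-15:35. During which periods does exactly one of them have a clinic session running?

09:00–09:25, 10:15–10:35, 14:50–14:55, 16:00–18:40

Merge the first list: 09:25–10:15, 14:55–18:40.
Merge the second list: 09:00–10:35, 14:50–16:00.
Only in the first: 16:00–18:40.
Only in the second: 09:00–09:25, 10:15–10:35, 14:50–14:55.
Together these are the periods covered by exactly one.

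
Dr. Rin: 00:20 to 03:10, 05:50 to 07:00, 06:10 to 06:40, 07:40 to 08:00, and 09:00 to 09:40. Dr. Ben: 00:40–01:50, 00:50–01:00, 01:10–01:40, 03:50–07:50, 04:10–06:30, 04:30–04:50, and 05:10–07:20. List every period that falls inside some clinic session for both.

00:40–01:50, 05:50–07:00, 07:40–07:50

First set merges to 00:20–03:10, 05:50–07:00, 07:40–08:00, 09:00–09:40.
Second set merges to 00:40–01:50, 03:50–07:50.
00:20–03:10 meets the second set on 00:40–01:50.
05:50–07:00 meets the second set on 05:50–07:00.
07:40–08:00 meets the second set on 07:40–07:50.
09:00–09:40: no overlap with the second set.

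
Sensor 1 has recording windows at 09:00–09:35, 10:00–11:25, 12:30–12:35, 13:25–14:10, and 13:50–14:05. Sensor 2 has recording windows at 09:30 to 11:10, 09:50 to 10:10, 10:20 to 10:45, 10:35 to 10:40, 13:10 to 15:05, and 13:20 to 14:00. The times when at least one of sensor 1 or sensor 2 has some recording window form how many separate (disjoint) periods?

3

A, merged: 09:00–09:35, 10:00–11:25, 12:30–12:35, 13:25–14:10.
B, merged: 09:30–11:10, 13:10–15:05.
A ∪ B = 09:00–11:25, 12:30–12:35, 13:10–15:05.
That is 3 disjoint pieces.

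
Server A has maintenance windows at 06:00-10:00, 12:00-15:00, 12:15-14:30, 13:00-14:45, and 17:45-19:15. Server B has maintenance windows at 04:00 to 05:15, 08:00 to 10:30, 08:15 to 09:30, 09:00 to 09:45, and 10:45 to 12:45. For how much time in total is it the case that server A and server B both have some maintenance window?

Merge the first list: 06:00-10:00, 12:00-15:00, 17:45-19:15.
Merge the second list: 04:00-05:15, 08:00-10:30, 10:45-12:45.
A ∩ B = 08:00-10:00, 12:00-12:45.
Total: 2 h + 45 min = 2 h 45 min.

2 h 45 min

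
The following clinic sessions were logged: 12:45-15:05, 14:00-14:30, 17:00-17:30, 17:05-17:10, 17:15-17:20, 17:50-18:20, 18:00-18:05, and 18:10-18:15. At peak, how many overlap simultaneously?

Walk the sorted start/end points keeping a running depth.
The depth first hits 2 at 14:00.

2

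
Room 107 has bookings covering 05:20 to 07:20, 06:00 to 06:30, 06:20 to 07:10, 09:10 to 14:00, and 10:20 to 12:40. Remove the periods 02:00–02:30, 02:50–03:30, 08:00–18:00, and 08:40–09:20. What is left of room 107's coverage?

05:20-07:20

A, merged: 05:20-07:20, 09:10-14:00.
B, merged: 02:00-02:30, 02:50-03:30, 08:00-18:00.
05:20-07:20: nothing removed.
09:10-14:00: entirely removed.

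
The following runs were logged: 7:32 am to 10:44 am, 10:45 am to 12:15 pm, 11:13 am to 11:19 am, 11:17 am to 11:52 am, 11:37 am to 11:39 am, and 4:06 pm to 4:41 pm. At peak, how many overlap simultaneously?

3

Sweep endpoints in order; track running count of active intervals.
Peak of 3 reached at 11:17 am.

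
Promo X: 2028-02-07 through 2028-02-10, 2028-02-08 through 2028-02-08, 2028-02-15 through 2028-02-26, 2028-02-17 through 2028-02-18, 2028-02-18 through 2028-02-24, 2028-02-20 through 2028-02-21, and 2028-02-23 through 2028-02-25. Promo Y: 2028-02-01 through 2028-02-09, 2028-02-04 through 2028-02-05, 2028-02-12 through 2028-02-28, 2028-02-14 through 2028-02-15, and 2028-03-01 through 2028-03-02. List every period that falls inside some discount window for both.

2028-02-07 through 2028-02-09, 2028-02-15 through 2028-02-26

A, merged: 2028-02-07 through 2028-02-10, 2028-02-15 through 2028-02-26.
B, merged: 2028-02-01 through 2028-02-09, 2028-02-12 through 2028-02-28, 2028-03-01 through 2028-03-02.
2028-02-07 through 2028-02-10 overlaps B on 2028-02-07 through 2028-02-09.
2028-02-15 through 2028-02-26 overlaps B on 2028-02-15 through 2028-02-26.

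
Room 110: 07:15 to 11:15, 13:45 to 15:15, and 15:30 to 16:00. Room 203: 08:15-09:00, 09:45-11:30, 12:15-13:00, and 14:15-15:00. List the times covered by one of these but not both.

07:15–08:15, 09:00–09:45, 11:15–11:30, 12:15–13:00, 13:45–14:15, 15:00–15:15, 15:30–16:00

A \ B = 07:15–08:15, 09:00–09:45, 13:45–14:15, 15:00–15:15, 15:30–16:00.
B \ A = 11:15–11:30, 12:15–13:00.
Union of the two gives the symmetric difference.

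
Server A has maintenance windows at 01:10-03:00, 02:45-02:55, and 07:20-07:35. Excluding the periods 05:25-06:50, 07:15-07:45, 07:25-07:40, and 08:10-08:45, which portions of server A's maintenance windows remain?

01:10–03:00

First set merges to 01:10–03:00, 07:20–07:35.
Second set merges to 05:25–06:50, 07:15–07:45, 08:10–08:45.
01:10–03:00 is untouched.
07:20–07:35 lies entirely inside B → drops out.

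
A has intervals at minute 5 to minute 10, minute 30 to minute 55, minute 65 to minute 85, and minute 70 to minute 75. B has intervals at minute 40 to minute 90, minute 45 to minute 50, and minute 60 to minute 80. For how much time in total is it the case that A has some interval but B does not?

A, merged: minute 5 to minute 10, minute 30 to minute 55, minute 65 to minute 85.
B, merged: minute 40 to minute 90.
A \ B = minute 5 to minute 10, minute 30 to minute 40.
Total: 5 minutes + 10 minutes = 15 minutes.

15 minutes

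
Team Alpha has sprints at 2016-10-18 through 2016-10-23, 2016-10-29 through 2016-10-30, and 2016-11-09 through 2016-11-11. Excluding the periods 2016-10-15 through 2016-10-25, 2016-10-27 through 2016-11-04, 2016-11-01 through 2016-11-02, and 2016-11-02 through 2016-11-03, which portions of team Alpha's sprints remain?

2016-11-09 through 2016-11-11

Merge the second list: 2016-10-15 through 2016-10-25, 2016-10-27 through 2016-11-04.
2016-10-18 through 2016-10-23: entirely removed.
2016-10-29 through 2016-10-30: entirely removed.
2016-11-09 through 2016-11-11: nothing removed.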